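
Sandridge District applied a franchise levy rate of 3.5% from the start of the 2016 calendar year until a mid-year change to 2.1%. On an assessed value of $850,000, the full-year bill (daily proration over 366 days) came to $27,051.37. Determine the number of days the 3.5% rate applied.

283 days

Let d = days at the first rate; then 366 − d days at the second rate.
$850,000 × [3.5%·d + 2.1%·(366−d)] / 366 = $27,051.37
Solving gives d = 283, so the new rate took effect on 10 Oct 2016.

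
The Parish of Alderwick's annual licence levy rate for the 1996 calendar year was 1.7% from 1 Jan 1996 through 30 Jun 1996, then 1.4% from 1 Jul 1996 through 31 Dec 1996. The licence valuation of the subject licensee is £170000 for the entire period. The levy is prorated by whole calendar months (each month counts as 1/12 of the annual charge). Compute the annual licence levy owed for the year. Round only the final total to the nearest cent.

£2635.00

1 Jan – 30 Jun 1996: 6 months at 1.7% → £170000 × 1.7% × 6/12 = £1445.0000
1 Jul – 31 Dec 1996: 6 months at 1.4% → £170000 × 1.4% × 6/12 = £1190.0000
Total = £2635.0000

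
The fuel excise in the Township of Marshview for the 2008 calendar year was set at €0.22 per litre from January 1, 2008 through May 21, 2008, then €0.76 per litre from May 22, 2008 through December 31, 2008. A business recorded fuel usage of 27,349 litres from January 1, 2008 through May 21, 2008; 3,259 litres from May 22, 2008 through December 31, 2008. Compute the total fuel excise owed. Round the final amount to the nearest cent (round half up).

€8,493.62

January 1 – May 21, 2008: 27,349 litres at €0.22/litre → €6,016.78
May 22 – December 31, 2008: 3,259 litres at €0.76/litre → €2,476.84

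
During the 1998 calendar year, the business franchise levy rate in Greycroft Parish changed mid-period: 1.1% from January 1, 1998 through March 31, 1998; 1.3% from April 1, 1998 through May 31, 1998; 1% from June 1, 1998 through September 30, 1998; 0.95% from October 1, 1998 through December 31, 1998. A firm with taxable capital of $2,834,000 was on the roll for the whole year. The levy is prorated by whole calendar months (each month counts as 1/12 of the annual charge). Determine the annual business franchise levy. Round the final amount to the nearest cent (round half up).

January 1 – March 31, 1998: 3 months at 1.1% → $2,834,000 × 1.1% × 3/12 = $7,793.5000
April 1 – May 31, 1998: 2 months at 1.3% → $2,834,000 × 1.3% × 2/12 = $6,140.3333
June 1 – September 30, 1998: 4 months at 1% → $2,834,000 × 1% × 4/12 = $9,446.6667
October 1 – December 31, 1998: 3 months at 0.95% → $2,834,000 × 0.95% × 3/12 = $6,730.7500
Total = $30,111.2500

$30,111.25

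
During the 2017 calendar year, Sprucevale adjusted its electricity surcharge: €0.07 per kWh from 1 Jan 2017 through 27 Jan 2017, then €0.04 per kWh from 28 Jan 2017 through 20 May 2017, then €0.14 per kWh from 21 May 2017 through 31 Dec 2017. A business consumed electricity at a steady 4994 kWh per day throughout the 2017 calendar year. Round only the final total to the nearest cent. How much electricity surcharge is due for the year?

€189,322.54

1 Jan – 27 Jan 2017: 27 days × 4994 kWh/day = 134,838 kWh at €0.07/kWh → €9,438.66
28 Jan – 20 May 2017: 113 days × 4994 kWh/day = 564,322 kWh at €0.04/kWh → €22,572.88
21 May – 31 Dec 2017: 225 days × 4994 kWh/day = 1,123,650 kWh at €0.14/kWh → €157,311.00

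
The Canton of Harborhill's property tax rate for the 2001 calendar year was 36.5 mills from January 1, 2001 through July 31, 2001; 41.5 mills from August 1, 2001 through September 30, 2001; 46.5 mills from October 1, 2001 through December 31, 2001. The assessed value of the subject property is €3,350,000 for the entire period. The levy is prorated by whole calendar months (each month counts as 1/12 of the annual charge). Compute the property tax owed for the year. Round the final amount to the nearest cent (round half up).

January 1 – July 31, 2001: 7 months at 36.5 mills → €3,350,000 × 3.65% × 7/12 = €71,327.0833
August 1 – September 30, 2001: 2 months at 41.5 mills → €3,350,000 × 4.15% × 2/12 = €23,170.8333
October 1 – December 31, 2001: 3 months at 46.5 mills → €3,350,000 × 4.65% × 3/12 = €38,943.7500
Total = €133,441.6667

€133,441.67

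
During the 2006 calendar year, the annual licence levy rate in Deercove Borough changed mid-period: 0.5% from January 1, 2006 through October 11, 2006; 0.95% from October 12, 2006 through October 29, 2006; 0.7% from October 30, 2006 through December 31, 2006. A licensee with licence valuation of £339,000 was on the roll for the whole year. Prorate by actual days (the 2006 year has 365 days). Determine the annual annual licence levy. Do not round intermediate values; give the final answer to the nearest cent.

January 1 – October 11, 2006: 284 days at 0.5% → £339,000 × 0.5% × 284/365 = £1,318.8493
October 12 – October 29, 2006: 18 days at 0.95% → £339,000 × 0.95% × 18/365 = £158.8192
October 30 – December 31, 2006: 63 days at 0.7% → £339,000 × 0.7% × 63/365 = £409.5863
Total = £1,887.2548

£1,887.25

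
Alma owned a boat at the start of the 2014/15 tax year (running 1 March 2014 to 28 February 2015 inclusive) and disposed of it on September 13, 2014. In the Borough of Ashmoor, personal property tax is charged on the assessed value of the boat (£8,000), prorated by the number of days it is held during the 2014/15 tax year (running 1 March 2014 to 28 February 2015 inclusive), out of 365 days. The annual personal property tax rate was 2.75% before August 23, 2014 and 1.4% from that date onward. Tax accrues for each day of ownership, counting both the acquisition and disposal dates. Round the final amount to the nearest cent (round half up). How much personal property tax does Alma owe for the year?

March 1 – August 22, 2014: 175 days at 2.75% → £8,000 × 2.75% × 175/365 = £105.4795
August 23 – September 13, 2014: 22 days at 1.4% → £8,000 × 1.4% × 22/365 = £6.7507
Total = £112.2301

£112.23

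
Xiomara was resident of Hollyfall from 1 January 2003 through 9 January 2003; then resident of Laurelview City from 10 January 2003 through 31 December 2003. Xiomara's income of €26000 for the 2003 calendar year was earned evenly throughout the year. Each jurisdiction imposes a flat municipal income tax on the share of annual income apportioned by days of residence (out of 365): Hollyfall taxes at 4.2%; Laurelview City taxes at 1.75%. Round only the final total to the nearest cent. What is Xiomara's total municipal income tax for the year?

€470.71

Hollyfall, 1 January – 9 January 2003: 9 days → €26000 × 4.2% × 9/365 = €26.9260
Laurelview City, 10 January – 31 December 2003: 356 days → €26000 × 1.75% × 356/365 = €443.7808
Total = €470.7068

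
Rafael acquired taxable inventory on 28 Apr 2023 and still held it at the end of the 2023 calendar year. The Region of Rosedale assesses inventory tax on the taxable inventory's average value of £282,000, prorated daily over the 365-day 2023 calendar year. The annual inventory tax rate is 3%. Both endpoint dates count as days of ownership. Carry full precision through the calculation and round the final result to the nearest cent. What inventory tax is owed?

£5,748.16

Days held (28 Apr – 31 Dec 2023): 248 out of 365
Tax = £282,000 × 3% × 248/365 = £5,748.1644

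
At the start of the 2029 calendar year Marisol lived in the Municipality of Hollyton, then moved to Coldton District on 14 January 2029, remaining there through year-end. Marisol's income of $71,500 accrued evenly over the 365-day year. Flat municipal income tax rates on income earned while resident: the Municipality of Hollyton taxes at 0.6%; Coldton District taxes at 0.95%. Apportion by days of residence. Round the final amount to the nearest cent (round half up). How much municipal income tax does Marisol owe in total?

$670.34

The Municipality of Hollyton, 1 January – 13 January 2029: 13 days → $71,500 × 0.6% × 13/365 = $15.2795
Coldton District, 14 January – 31 December 2029: 352 days → $71,500 × 0.95% × 352/365 = $655.0575
Total = $670.3370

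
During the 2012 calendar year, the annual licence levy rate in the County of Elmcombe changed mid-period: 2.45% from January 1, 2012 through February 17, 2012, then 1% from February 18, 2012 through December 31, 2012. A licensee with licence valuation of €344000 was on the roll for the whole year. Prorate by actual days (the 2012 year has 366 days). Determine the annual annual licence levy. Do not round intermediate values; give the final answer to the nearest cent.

January 1 – February 17, 2012: 48 days at 2.45% → €344000 × 2.45% × 48/366 = €1105.3115
February 18 – December 31, 2012: 318 days at 1% → €344000 × 1% × 318/366 = €2988.8525
Total = €4094.1639

€4094.16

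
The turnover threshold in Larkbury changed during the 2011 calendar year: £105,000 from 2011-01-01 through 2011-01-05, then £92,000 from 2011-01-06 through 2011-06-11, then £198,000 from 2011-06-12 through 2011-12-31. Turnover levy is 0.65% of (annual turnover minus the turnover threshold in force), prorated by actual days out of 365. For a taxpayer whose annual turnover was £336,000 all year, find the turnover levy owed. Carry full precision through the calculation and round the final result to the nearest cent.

£1,201.65

2011-01-01 to 2011-01-05: 5 days, exemption £105,000 → (£336,000 − £105,000) × 0.65% × 5/365 = £20.5685
2011-01-06 to 2011-06-11: 157 days, exemption £92,000 → (£336,000 − £92,000) × 0.65% × 157/365 = £682.1973
2011-06-12 to 2011-12-31: 203 days, exemption £198,000 → (£336,000 − £198,000) × 0.65% × 203/365 = £498.8795
Total = £1,201.6452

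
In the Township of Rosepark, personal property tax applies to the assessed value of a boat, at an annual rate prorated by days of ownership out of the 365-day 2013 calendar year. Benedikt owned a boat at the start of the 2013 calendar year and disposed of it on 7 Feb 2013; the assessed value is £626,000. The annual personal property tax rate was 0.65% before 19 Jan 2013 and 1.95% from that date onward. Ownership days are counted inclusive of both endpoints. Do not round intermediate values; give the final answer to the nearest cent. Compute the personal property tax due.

£869.54

1 Jan – 18 Jan 2013: 18 days at 0.65% → £626,000 × 0.65% × 18/365 = £200.6630
19 Jan – 7 Feb 2013: 20 days at 1.95% → £626,000 × 1.95% × 20/365 = £668.8767
Total = £869.5397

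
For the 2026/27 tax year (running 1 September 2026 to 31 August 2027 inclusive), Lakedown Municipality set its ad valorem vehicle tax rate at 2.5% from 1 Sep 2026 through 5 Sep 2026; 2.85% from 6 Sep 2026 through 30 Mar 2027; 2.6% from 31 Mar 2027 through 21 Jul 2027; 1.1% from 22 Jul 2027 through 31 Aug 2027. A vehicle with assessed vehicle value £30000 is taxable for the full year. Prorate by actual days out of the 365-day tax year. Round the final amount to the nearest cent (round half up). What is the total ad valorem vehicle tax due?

£771.37

1 Sep – 5 Sep 2026: 5 days at 2.5% → £30000 × 2.5% × 5/365 = £10.2740
6 Sep 2026 – 30 Mar 2027: 206 days at 2.85% → £30000 × 2.85% × 206/365 = £482.5479
31 Mar – 21 Jul 2027: 113 days at 2.6% → £30000 × 2.6% × 113/365 = £241.4795
22 Jul – 31 Aug 2027: 41 days at 1.1% → £30000 × 1.1% × 41/365 = £37.0685
Total = £771.3699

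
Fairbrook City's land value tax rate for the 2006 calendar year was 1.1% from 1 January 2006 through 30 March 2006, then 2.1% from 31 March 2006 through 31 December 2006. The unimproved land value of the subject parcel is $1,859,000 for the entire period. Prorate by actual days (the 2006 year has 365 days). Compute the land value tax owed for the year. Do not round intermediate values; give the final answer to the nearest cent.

1 January – 30 March 2006: 89 days at 1.1% → $1,859,000 × 1.1% × 89/365 = $4,986.1945
31 March – 31 December 2006: 276 days at 2.1% → $1,859,000 × 2.1% × 276/365 = $29,519.9014
Total = $34,506.0959

$34,506.10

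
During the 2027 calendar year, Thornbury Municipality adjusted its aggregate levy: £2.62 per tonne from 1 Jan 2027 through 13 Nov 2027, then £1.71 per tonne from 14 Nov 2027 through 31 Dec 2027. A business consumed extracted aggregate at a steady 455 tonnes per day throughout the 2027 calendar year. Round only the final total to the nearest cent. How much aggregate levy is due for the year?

£415,242.10

1 Jan – 13 Nov 2027: 317 days × 455 tonnes/day = 144,235 tonnes at £2.62/tonne → £377,895.70
14 Nov – 31 Dec 2027: 48 days × 455 tonnes/day = 21,840 tonnes at £1.71/tonne → £37,346.40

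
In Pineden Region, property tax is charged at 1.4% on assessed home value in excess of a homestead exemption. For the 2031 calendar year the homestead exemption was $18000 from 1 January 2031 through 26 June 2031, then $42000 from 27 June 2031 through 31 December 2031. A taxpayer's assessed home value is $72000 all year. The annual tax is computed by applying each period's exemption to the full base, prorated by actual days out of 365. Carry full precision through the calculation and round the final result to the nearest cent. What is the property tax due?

1 January – 26 June 2031: 177 days, exemption $18000 → ($72000 − $18000) × 1.4% × 177/365 = $366.6082
27 June – 31 December 2031: 188 days, exemption $42000 → ($72000 − $42000) × 1.4% × 188/365 = $216.3288
Total = $582.9370

$582.94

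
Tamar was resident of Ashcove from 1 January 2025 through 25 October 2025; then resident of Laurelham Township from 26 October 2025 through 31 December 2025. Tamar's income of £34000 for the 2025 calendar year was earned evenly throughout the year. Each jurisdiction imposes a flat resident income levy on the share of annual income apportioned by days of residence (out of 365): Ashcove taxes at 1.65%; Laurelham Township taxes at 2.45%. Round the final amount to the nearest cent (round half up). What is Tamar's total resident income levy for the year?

£610.93

Ashcove, 1 January – 25 October 2025: 298 days → £34000 × 1.65% × 298/365 = £458.0219
Laurelham Township, 26 October – 31 December 2025: 67 days → £34000 × 2.45% × 67/365 = £152.9068
Total = £610.9288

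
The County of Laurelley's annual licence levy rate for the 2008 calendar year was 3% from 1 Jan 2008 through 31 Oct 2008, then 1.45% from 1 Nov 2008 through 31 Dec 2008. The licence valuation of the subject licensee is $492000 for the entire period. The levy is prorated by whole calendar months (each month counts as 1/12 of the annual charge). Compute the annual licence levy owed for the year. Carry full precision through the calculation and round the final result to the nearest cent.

$13489.00

1 Jan – 31 Oct 2008: 10 months at 3% → $492000 × 3% × 10/12 = $12300.0000
1 Nov – 31 Dec 2008: 2 months at 1.45% → $492000 × 1.45% × 2/12 = $1189.0000
Total = $13489.0000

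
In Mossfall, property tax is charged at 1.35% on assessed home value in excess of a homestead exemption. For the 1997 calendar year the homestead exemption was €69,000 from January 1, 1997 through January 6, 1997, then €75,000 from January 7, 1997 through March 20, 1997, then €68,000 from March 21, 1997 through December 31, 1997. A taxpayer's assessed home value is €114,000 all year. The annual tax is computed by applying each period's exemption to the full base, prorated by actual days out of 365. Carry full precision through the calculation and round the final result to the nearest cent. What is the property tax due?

€601.88

January 1 – January 6, 1997: 6 days, exemption €69,000 → (€114,000 − €69,000) × 1.35% × 6/365 = €9.9863
January 7 – March 20, 1997: 73 days, exemption €75,000 → (€114,000 − €75,000) × 1.35% × 73/365 = €105.3000
March 21 – December 31, 1997: 286 days, exemption €68,000 → (€114,000 − €68,000) × 1.35% × 286/365 = €486.5918
Total = €601.8781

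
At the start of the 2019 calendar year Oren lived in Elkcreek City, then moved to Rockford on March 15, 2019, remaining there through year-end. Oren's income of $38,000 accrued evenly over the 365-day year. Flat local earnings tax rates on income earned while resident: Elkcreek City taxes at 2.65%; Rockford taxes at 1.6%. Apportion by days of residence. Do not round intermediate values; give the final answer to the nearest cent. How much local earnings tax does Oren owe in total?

Elkcreek City, January 1 – March 14, 2019: 73 days → $38,000 × 2.65% × 73/365 = $201.4000
Rockford, March 15 – December 31, 2019: 292 days → $38,000 × 1.6% × 292/365 = $486.4000
Total = $687.8000

$687.80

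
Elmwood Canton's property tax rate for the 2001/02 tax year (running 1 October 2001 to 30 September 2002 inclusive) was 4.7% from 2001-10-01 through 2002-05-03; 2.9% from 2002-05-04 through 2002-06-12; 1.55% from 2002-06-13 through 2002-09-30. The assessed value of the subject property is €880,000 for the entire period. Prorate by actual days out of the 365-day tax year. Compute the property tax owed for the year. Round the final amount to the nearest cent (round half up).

2001-10-01 to 2002-05-03: 215 days at 4.7% → €880,000 × 4.7% × 215/365 = €24,362.7397
2002-05-04 to 2002-06-12: 40 days at 2.9% → €880,000 × 2.9% × 40/365 = €2,796.7123
2002-06-13 to 2002-09-30: 110 days at 1.55% → €880,000 × 1.55% × 110/365 = €4,110.6849
Total = €31,270.1370

€31,270.14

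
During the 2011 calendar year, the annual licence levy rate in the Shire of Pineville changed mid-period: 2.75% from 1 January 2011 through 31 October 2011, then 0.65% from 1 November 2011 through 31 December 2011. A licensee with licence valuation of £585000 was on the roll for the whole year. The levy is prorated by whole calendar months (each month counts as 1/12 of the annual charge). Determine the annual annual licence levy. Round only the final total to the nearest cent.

£14040.00

1 January – 31 October 2011: 10 months at 2.75% → £585000 × 2.75% × 10/12 = £13406.2500
1 November – 31 December 2011: 2 months at 0.65% → £585000 × 0.65% × 2/12 = £633.7500
Total = £14040.0000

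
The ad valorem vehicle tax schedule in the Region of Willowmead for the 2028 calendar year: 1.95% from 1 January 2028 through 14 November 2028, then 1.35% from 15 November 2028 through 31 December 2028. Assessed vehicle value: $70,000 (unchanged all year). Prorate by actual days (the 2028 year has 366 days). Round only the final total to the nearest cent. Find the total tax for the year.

$1,311.07

1 January – 14 November 2028: 319 days at 1.95% → $70,000 × 1.95% × 319/366 = $1,189.7131
15 November – 31 December 2028: 47 days at 1.35% → $70,000 × 1.35% × 47/366 = $121.3525
Total = $1,311.0656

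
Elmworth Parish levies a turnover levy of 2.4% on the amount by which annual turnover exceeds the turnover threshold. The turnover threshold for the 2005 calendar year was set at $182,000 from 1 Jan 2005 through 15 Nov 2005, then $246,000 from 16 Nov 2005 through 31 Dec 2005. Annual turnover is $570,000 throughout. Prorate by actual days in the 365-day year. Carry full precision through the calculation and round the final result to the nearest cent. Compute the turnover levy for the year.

1 Jan – 15 Nov 2005: 319 days, exemption $182,000 → ($570,000 − $182,000) × 2.4% × 319/365 = $8,138.4329
16 Nov – 31 Dec 2005: 46 days, exemption $246,000 → ($570,000 − $246,000) × 2.4% × 46/365 = $979.9890
Total = $9,118.4219

$9,118.42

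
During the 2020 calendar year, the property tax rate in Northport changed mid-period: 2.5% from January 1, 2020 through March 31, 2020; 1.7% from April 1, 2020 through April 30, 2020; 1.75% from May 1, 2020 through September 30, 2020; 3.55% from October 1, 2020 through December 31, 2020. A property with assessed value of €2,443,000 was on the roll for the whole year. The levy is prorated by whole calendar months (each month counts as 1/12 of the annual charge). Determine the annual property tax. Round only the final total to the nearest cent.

January 1 – March 31, 2020: 3 months at 2.5% → €2,443,000 × 2.5% × 3/12 = €15,268.7500
April 1 – April 30, 2020: 1 month at 1.7% → €2,443,000 × 1.7% × 1/12 = €3,460.9167
May 1 – September 30, 2020: 5 months at 1.75% → €2,443,000 × 1.75% × 5/12 = €17,813.5417
October 1 – December 31, 2020: 3 months at 3.55% → €2,443,000 × 3.55% × 3/12 = €21,681.6250
Total = €58,224.8333

€58,224.83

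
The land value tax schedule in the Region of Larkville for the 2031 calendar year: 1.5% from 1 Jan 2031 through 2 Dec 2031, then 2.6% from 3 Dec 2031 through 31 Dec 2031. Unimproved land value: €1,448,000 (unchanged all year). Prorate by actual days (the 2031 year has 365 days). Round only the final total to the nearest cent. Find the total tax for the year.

€22,985.51

1 Jan – 2 Dec 2031: 336 days at 1.5% → €1,448,000 × 1.5% × 336/365 = €19,994.3014
3 Dec – 31 Dec 2031: 29 days at 2.6% → €1,448,000 × 2.6% × 29/365 = €2,991.2110
Total = €22,985.5123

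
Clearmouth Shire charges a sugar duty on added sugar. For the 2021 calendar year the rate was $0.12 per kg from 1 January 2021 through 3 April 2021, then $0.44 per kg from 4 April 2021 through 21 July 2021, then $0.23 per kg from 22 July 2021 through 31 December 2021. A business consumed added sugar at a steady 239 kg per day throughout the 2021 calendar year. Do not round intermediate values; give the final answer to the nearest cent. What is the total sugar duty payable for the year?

1 January – 3 April 2021: 93 days × 239 kg/day = 22,227 kg at $0.12/kg → $2667.24
4 April – 21 July 2021: 109 days × 239 kg/day = 26,051 kg at $0.44/kg → $11462.44
22 July – 31 December 2021: 163 days × 239 kg/day = 38,957 kg at $0.23/kg → $8960.11

$23089.79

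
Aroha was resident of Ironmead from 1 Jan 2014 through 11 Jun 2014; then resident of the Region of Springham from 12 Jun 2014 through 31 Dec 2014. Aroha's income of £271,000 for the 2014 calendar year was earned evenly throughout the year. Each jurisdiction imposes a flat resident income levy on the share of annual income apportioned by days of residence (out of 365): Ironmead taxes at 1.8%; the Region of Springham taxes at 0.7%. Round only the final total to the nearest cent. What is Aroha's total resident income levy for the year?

Ironmead, 1 Jan – 11 Jun 2014: 162 days → £271,000 × 1.8% × 162/365 = £2,165.0301
The Region of Springham, 12 Jun – 31 Dec 2014: 203 days → £271,000 × 0.7% × 203/365 = £1,055.0438
Total = £3,220.0740

£3,220.07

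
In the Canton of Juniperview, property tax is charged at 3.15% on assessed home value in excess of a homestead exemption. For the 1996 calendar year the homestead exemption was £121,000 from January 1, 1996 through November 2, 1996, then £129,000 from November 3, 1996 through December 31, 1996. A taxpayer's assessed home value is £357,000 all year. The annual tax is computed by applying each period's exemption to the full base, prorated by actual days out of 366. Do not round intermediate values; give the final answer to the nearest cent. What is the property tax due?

January 1 – November 2, 1996: 307 days, exemption £121,000 → (£357,000 − £121,000) × 3.15% × 307/366 = £6,235.6230
November 3 – December 31, 1996: 59 days, exemption £129,000 → (£357,000 − £129,000) × 3.15% × 59/366 = £1,157.7541
Total = £7,393.3770

£7,393.38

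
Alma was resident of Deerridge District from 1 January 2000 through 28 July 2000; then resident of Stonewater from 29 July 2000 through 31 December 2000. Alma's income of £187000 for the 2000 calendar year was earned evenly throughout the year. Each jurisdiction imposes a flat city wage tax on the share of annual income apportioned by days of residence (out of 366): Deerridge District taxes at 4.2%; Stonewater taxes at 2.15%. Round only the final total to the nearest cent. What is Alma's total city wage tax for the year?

Deerridge District, 1 January – 28 July 2000: 210 days → £187000 × 4.2% × 210/366 = £4506.3934
Stonewater, 29 July – 31 December 2000: 156 days → £187000 × 2.15% × 156/366 = £1713.6557
Total = £6220.0492

£6220.05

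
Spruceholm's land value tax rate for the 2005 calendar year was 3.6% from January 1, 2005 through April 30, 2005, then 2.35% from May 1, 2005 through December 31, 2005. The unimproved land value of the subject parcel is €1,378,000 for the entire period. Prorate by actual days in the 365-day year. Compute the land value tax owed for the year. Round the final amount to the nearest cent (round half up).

January 1 – April 30, 2005: 120 days at 3.6% → €1,378,000 × 3.6% × 120/365 = €16,309.4795
May 1 – December 31, 2005: 245 days at 2.35% → €1,378,000 × 2.35% × 245/365 = €21,736.5342
Total = €38,046.0137

€38,046.01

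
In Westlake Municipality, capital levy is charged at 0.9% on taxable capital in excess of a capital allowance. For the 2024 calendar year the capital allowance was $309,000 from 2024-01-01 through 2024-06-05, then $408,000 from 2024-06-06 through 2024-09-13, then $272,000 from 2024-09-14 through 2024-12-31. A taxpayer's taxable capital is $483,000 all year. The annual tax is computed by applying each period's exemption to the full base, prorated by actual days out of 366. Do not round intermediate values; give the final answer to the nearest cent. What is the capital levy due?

2024-01-01 to 2024-06-05: 157 days, exemption $309,000 → ($483,000 − $309,000) × 0.9% × 157/366 = $671.7541
2024-06-06 to 2024-09-13: 100 days, exemption $408,000 → ($483,000 − $408,000) × 0.9% × 100/366 = $184.4262
2024-09-14 to 2024-12-31: 109 days, exemption $272,000 → ($483,000 − $272,000) × 0.9% × 109/366 = $565.5492
Total = $1,421.7295

$1,421.73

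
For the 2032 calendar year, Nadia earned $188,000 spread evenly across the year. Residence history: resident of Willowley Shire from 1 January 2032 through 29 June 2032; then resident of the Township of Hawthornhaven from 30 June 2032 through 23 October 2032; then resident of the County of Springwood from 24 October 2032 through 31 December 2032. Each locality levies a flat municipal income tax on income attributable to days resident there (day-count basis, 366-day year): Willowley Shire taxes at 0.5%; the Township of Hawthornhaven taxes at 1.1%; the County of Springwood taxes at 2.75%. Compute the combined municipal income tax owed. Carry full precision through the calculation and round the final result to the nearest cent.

Willowley Shire, 1 January – 29 June 2032: 181 days → $188,000 × 0.5% × 181/366 = $464.8634
The Township of Hawthornhaven, 30 June – 23 October 2032: 116 days → $188,000 × 1.1% × 116/366 = $655.4317
The County of Springwood, 24 October – 31 December 2032: 69 days → $188,000 × 2.75% × 69/366 = $974.6721
Total = $2,094.9672

$2,094.97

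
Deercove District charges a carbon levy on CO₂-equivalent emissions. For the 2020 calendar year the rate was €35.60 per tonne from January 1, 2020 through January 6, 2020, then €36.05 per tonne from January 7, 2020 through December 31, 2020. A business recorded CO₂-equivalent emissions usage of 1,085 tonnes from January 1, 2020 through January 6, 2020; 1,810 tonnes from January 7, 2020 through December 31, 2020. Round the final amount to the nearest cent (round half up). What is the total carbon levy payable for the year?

€103,876.50

January 1 – January 6, 2020: 1,085 tonnes at €35.60/tonne → €38,626.00
January 7 – December 31, 2020: 1,810 tonnes at €36.05/tonne → €65,250.50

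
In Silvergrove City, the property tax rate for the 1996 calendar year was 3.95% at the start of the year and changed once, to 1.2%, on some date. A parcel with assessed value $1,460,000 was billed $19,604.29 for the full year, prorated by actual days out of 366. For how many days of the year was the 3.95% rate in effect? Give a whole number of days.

19 days

Let d = days at the first rate; then 366 − d days at the second rate.
$1,460,000 × [3.95%·d + 1.2%·(366−d)] / 366 = $19,604.29
Solving gives d = 19, so the new rate took effect on 20 January 1996.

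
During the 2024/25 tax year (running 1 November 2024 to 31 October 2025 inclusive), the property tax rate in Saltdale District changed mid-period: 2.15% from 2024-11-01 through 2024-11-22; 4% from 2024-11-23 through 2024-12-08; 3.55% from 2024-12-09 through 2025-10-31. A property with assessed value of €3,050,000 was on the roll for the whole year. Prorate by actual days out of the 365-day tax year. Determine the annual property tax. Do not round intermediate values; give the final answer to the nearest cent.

2024-11-01 to 2024-11-22: 22 days at 2.15% → €3,050,000 × 2.15% × 22/365 = €3,952.4658
2024-11-23 to 2024-12-08: 16 days at 4% → €3,050,000 × 4% × 16/365 = €5,347.9452
2024-12-09 to 2025-10-31: 327 days at 3.55% → €3,050,000 × 3.55% × 327/365 = €97,002.5342
Total = €106,302.9452

€106,302.95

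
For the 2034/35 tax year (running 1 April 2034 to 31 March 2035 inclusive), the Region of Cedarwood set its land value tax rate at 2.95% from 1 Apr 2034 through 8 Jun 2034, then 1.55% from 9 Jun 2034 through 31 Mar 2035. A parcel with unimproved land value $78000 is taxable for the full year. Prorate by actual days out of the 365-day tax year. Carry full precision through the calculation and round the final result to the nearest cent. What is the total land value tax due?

$1415.43

1 Apr – 8 Jun 2034: 69 days at 2.95% → $78000 × 2.95% × 69/365 = $434.9836
9 Jun 2034 – 31 Mar 2035: 296 days at 1.55% → $78000 × 1.55% × 296/365 = $980.4493
Total = $1415.4329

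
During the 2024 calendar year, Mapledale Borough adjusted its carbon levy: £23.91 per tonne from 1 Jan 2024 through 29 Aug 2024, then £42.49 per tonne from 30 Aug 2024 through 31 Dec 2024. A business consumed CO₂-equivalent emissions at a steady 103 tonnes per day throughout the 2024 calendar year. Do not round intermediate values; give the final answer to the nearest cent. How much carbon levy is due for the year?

1 Jan – 29 Aug 2024: 242 days × 103 tonnes/day = 24,926 tonnes at £23.91/tonne → £595,980.66
30 Aug – 31 Dec 2024: 124 days × 103 tonnes/day = 12,772 tonnes at £42.49/tonne → £542,682.28

£1,138,662.94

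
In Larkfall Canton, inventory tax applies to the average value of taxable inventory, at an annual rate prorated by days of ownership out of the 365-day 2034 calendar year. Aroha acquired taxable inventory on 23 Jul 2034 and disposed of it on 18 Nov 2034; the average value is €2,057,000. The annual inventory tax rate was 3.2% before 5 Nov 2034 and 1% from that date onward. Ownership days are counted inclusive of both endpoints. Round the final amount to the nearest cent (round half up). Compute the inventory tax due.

€19,724.66

23 Jul – 4 Nov 2034: 105 days at 3.2% → €2,057,000 × 3.2% × 105/365 = €18,935.6712
5 Nov – 18 Nov 2034: 14 days at 1% → €2,057,000 × 1% × 14/365 = €788.9863
Total = €19,724.6575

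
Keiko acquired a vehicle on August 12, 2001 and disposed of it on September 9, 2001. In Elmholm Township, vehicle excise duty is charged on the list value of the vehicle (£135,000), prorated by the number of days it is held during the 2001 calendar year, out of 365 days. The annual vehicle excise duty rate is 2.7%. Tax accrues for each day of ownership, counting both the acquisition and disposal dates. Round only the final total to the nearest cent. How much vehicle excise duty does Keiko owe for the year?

£289.60

Days held (August 12 – September 9, 2001): 29 out of 365
Tax = £135,000 × 2.7% × 29/365 = £289.6027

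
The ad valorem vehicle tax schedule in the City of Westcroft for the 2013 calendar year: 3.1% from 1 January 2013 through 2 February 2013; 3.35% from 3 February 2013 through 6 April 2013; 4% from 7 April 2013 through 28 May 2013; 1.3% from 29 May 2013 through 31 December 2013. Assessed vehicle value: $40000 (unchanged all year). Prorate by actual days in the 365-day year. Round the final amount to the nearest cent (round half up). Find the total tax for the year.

1 January – 2 February 2013: 33 days at 3.1% → $40000 × 3.1% × 33/365 = $112.1096
3 February – 6 April 2013: 63 days at 3.35% → $40000 × 3.35% × 63/365 = $231.2877
7 April – 28 May 2013: 52 days at 4% → $40000 × 4% × 52/365 = $227.9452
29 May – 31 December 2013: 217 days at 1.3% → $40000 × 1.3% × 217/365 = $309.1507
Total = $880.4932

$880.49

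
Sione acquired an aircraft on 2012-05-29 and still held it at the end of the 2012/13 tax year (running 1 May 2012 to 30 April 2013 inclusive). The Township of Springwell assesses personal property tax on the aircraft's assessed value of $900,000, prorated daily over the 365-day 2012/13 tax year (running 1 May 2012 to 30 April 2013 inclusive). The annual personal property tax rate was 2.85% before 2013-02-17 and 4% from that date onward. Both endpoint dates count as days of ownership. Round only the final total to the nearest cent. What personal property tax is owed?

2012-05-29 to 2013-02-16: 264 days at 2.85% → $900,000 × 2.85% × 264/365 = $18,552.3288
2013-02-17 to 2013-04-30: 73 days at 4% → $900,000 × 4% × 73/365 = $7,200.0000
Total = $25,752.3288

$25,752.33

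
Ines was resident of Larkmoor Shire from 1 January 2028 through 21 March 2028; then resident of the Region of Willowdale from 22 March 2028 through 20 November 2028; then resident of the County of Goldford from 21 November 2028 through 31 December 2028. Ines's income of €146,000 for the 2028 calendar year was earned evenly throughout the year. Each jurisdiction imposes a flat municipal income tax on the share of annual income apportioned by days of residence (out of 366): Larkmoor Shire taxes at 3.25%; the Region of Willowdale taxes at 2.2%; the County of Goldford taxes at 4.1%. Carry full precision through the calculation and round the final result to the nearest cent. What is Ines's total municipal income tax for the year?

Larkmoor Shire, 1 January – 21 March 2028: 81 days → €146,000 × 3.25% × 81/366 = €1,050.1230
The Region of Willowdale, 22 March – 20 November 2028: 244 days → €146,000 × 2.2% × 244/366 = €2,141.3333
The County of Goldford, 21 November – 31 December 2028: 41 days → €146,000 × 4.1% × 41/366 = €670.5628
Total = €3,862.0191

€3,862.02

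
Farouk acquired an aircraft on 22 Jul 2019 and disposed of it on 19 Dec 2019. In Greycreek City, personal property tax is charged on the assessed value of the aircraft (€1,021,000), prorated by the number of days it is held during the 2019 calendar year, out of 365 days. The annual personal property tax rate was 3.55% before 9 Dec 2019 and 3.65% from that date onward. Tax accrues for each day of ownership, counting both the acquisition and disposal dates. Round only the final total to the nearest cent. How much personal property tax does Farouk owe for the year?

€15,025.48

22 Jul – 8 Dec 2019: 140 days at 3.55% → €1,021,000 × 3.55% × 140/365 = €13,902.3836
9 Dec – 19 Dec 2019: 11 days at 3.65% → €1,021,000 × 3.65% × 11/365 = €1,123.1000
Total = €15,025.4836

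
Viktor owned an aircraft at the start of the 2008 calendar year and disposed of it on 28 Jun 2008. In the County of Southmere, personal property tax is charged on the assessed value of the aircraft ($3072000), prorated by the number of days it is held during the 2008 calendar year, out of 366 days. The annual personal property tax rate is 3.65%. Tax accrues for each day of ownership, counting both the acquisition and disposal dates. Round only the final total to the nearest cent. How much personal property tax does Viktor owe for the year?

$55144.92

Days held (1 Jan – 28 Jun 2008): 180 out of 366
Tax = $3072000 × 3.65% × 180/366 = $55144.9180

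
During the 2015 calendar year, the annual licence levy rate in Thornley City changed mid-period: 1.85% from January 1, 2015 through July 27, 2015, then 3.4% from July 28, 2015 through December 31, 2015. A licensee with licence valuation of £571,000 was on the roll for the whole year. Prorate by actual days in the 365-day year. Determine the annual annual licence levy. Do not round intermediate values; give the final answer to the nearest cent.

January 1 – July 27, 2015: 208 days at 1.85% → £571,000 × 1.85% × 208/365 = £6,019.7479
July 28 – December 31, 2015: 157 days at 3.4% → £571,000 × 3.4% × 157/365 = £8,350.6795
Total = £14,370.4274

£14,370.43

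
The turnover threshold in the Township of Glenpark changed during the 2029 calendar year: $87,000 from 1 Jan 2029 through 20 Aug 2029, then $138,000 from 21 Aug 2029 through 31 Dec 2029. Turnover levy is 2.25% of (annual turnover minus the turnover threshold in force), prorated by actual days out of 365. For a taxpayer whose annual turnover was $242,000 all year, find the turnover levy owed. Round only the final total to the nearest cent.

$3,069.37

1 Jan – 20 Aug 2029: 232 days, exemption $87,000 → ($242,000 − $87,000) × 2.25% × 232/365 = $2,216.7123
21 Aug – 31 Dec 2029: 133 days, exemption $138,000 → ($242,000 − $138,000) × 2.25% × 133/365 = $852.6575
Total = $3,069.3699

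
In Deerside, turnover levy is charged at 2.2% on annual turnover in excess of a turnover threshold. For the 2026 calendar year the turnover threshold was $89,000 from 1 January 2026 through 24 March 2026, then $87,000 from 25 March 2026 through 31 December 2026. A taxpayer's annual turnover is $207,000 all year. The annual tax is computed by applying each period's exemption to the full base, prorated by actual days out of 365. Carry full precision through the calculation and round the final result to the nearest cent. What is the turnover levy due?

1 January – 24 March 2026: 83 days, exemption $89,000 → ($207,000 − $89,000) × 2.2% × 83/365 = $590.3233
25 March – 31 December 2026: 282 days, exemption $87,000 → ($207,000 − $87,000) × 2.2% × 282/365 = $2,039.6712
Total = $2,629.9945

$2,629.99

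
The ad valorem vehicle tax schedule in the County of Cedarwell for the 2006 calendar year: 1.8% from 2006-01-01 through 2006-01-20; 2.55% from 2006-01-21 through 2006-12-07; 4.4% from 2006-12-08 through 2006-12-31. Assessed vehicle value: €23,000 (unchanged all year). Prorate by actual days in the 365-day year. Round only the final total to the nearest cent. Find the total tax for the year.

2006-01-01 to 2006-01-20: 20 days at 1.8% → €23,000 × 1.8% × 20/365 = €22.6849
2006-01-21 to 2006-12-07: 321 days at 2.55% → €23,000 × 2.55% × 321/365 = €515.7986
2006-12-08 to 2006-12-31: 24 days at 4.4% → €23,000 × 4.4% × 24/365 = €66.5425
Total = €605.0260

€605.03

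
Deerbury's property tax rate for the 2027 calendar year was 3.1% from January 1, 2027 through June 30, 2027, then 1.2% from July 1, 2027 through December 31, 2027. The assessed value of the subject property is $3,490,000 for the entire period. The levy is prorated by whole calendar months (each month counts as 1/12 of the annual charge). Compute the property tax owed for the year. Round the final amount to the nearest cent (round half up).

January 1 – June 30, 2027: 6 months at 3.1% → $3,490,000 × 3.1% × 6/12 = $54,095.0000
July 1 – December 31, 2027: 6 months at 1.2% → $3,490,000 × 1.2% × 6/12 = $20,940.0000
Total = $75,035.0000

$75,035.00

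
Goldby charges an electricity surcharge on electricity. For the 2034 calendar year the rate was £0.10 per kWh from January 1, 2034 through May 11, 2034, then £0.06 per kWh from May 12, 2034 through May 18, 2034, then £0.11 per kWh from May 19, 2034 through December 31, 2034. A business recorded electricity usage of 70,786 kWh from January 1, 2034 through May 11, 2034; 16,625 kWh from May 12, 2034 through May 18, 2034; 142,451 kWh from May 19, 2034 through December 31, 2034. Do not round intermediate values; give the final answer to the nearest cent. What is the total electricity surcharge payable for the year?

January 1 – May 11, 2034: 70,786 kWh at £0.10/kWh → £7078.60
May 12 – May 18, 2034: 16,625 kWh at £0.06/kWh → £997.50
May 19 – December 31, 2034: 142,451 kWh at £0.11/kWh → £15669.61

£23745.71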